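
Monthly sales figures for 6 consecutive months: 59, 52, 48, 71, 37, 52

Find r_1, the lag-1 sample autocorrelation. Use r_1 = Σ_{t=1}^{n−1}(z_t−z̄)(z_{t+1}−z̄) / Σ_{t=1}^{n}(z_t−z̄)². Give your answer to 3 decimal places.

Mean z̄ = (59 + 52 + 48 + 71 + 37 + 52)/6 = 53.1667
Deviations from mean: 5.8333, -1.1667, -5.1667, 17.8333, -16.1667, -1.1667
Numerator Σ_{t=1}^{5}(z_t−z̄)(z_{t+1}−z̄) = -362.3611
Denominator Σ(z_t−z̄)² = 642.8333
r_1 = -362.3611 / 642.8333 = -0.564

-0.564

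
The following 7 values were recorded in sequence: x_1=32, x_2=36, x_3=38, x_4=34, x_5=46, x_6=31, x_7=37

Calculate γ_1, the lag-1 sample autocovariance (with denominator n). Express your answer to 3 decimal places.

-11.501

Mean x̄ = (32 + 36 + 38 + 34 + 46 + 31 + 37)/7 = 36.2857
Σ_{t=1}^{6}(x_t−x̄)(x_{t+1}−x̄) = -80.5102
γ_1 = -80.5102 / 7 = -11.501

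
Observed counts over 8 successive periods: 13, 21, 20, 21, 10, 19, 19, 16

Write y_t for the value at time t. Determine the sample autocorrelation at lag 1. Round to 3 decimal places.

Mean ȳ = (13 + 21 + 20 + 21 + 10 + 19 + 19 + 16)/8 = 17.3750
Deviations from mean: -4.3750, 3.6250, 2.6250, 3.6250, -7.3750, 1.6250, 1.6250, -1.3750
Numerator Σ_{t=1}^{7}(y_t−ȳ)(y_{t+1}−ȳ) = -35.1406
Denominator Σ(y_t−ȳ)² = 113.8750
r_1 = -35.1406 / 113.8750 = -0.309

-0.309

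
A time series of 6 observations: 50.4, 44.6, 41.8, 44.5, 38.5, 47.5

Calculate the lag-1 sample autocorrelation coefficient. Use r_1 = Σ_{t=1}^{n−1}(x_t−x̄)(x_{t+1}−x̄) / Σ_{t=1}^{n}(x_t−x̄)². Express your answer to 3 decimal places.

-0.198

Mean x̄ = (50.4 + 44.6 + 41.8 + 44.5 + 38.5 + 47.5)/6 = 44.5500
Deviations from mean: 5.8500, 0.0500, -2.7500, -0.0500, -6.0500, 2.9500
Numerator Σ_{t=1}^{5}(x_t−x̄)(x_{t+1}−x̄) = -17.2525
Denominator Σ(x_t−x̄)² = 87.0950
r_1 = -17.2525 / 87.0950 = -0.198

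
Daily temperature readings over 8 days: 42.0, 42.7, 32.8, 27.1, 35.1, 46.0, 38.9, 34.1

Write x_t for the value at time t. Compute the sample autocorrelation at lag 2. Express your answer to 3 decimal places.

-0.692

Mean x̄ = (42.0 + 42.7 + 32.8 + 27.1 + 35.1 + 46.0 + 38.9 + 34.1)/8 = 37.3375
Deviations from mean: 4.6625, 5.3625, -4.5375, -10.2375, -2.2375, 8.6625, 1.5625, -3.2375
Numerator Σ_{t=1}^{6}(x_t−x̄)(x_{t+2}−x̄) = -186.1253
Denominator Σ(x_t−x̄)² = 268.8588
r_2 = -186.1253 / 268.8588 = -0.692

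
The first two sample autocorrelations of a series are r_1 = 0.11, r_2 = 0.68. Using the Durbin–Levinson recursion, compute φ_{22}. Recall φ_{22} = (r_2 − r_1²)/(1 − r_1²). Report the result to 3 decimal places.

0.676

φ_{22} = (r_2 − r_1²) / (1 − r_1²)
r_1² = (0.11)² = 0.0121
Numerator = 0.68 − 0.0121 = 0.6679; denominator = 1 − 0.0121 = 0.9879
φ_{22} = 0.6679 / 0.9879 = 0.676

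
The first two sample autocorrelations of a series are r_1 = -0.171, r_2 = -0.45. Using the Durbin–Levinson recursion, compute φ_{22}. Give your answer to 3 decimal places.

-0.494

φ_{22} = (r_2 − r_1²) / (1 − r_1²)
r_1² = (-0.171)² = 0.029241
Numerator = -0.45 − 0.0292 = -0.4792; denominator = 1 − 0.0292 = 0.9708
φ_{22} = -0.4792 / 0.9708 = -0.494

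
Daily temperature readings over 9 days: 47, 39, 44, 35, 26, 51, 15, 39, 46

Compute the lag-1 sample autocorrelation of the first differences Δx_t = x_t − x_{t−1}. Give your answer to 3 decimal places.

-0.653

First differences Δx: -8, 5, -9, -9, 25, -36, 24, 7
Mean of differences = -0.1250
Numerator Σ(Δx_t−Δx̄)(Δx_{t+1}−Δx̄) = -1825.0156
Denominator Σ(Δx_t−Δx̄)² = 2796.8750
r_1(Δx) = -1825.0156 / 2796.8750 = -0.653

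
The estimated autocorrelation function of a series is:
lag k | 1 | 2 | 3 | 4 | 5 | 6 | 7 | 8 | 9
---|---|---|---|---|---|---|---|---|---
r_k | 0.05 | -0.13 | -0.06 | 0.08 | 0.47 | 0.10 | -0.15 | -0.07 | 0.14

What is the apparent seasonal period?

5

The largest autocorrelation is r_5 = 0.47; the remaining lags stay at or below 0.14.
The dominant spike at lag 5 indicates a seasonal period of 5.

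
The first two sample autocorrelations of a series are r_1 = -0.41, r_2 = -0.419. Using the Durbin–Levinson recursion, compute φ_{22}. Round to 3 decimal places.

-0.706

φ_{22} = (r_2 − r_1²) / (1 − r_1²)
r_1² = (-0.41)² = 0.1681
Numerator = -0.419 − 0.1681 = -0.5871; denominator = 1 − 0.1681 = 0.8319
φ_{22} = -0.5871 / 0.8319 = -0.706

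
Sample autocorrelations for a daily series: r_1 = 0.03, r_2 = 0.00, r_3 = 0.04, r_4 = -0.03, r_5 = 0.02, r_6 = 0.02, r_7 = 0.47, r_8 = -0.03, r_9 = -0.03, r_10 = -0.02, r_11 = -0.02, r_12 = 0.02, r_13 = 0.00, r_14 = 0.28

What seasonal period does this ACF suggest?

7

The largest autocorrelation is r_7 = 0.47, with a weaker echo at lag 14 (0.28); the remaining lags stay at or below 0.04.
The dominant spike at lag 7 indicates a seasonal period of 7.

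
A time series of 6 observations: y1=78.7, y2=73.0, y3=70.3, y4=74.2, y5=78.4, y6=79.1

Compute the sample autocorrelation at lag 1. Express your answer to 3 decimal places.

0.288

Mean ȳ = (78.7 + 73.0 + 70.3 + 74.2 + 78.4 + 79.1)/6 = 75.6167
Deviations from mean: 3.0833, -2.6167, -5.3167, -1.4167, 2.7833, 3.4833
Numerator Σ_{t=1}^{5}(y_t−ȳ)(y_{t+1}−ȳ) = 19.1281
Denominator Σ(y_t−ȳ)² = 66.5083
r_1 = 19.1281 / 66.5083 = 0.288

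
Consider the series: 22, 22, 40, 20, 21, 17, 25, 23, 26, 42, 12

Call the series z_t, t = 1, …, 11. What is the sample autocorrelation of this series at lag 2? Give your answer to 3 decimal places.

Mean z̄ = (22 + 22 + 40 + 20 + 21 + 17 + 25 + 23 + 26 + 42 + 12)/11 = 24.5455
Numerator Σ_{t=1}^{9}(z_t−z̄)(z_{t+2}−z̄) = -82.7769
Denominator Σ(z_t−z̄)² = 808.7273
r_2 = -82.7769 / 808.7273 = -0.102

-0.102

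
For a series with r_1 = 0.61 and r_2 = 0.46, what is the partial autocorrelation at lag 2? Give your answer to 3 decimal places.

φ_{22} = (r_2 − r_1²) / (1 − r_1²)
r_1² = (0.61)² = 0.3721
Numerator = 0.46 − 0.3721 = 0.0879; denominator = 1 − 0.3721 = 0.6279
φ_{22} = 0.0879 / 0.6279 = 0.140

0.140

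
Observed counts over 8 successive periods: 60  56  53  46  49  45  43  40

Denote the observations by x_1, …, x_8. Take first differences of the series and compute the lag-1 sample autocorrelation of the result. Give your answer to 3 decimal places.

-0.571

First differences Δx: -4, -3, -7, 3, -4, -2, -3
Mean of differences = -2.8571
Numerator Σ(Δx_t−Δx̄)(Δx_{t+1}−Δx̄) = -31.3061
Denominator Σ(Δx_t−Δx̄)² = 54.8571
r_1(Δx) = -31.3061 / 54.8571 = -0.571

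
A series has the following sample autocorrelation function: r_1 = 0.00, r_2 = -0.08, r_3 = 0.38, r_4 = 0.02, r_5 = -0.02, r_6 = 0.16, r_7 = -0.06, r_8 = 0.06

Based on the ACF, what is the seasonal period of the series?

The largest autocorrelation is r_3 = 0.38, with a weaker echo at lag 6 (0.16); the remaining lags stay at or below 0.06.
The dominant spike at lag 3 indicates a seasonal period of 3.

3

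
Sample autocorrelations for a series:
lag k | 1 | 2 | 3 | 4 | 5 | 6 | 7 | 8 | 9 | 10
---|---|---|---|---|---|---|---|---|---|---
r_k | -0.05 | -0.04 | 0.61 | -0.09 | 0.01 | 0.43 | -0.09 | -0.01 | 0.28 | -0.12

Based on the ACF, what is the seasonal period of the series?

3

The largest autocorrelation is r_3 = 0.61, with weaker echoes at lags 6 (0.43) and 9 (0.28); the remaining lags stay at or below 0.01.
The dominant spike at lag 3 indicates a seasonal period of 3.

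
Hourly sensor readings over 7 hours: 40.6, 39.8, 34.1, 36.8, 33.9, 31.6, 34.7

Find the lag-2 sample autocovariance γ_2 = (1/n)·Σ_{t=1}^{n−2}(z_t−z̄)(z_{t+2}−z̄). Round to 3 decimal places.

Mean z̄ = (40.6 + 39.8 + 34.1 + 36.8 + 33.9 + 31.6 + 34.7)/7 = 35.9286
Deviations: 4.6714, 3.8714, -1.8286, 0.8714, -2.0286, -4.3286, -1.2286
Σ_{t=1}^{5}(z_t−z̄)(z_{t+2}−z̄) = -2.7388
γ_2 = -2.7388 / 7 = -0.391

-0.391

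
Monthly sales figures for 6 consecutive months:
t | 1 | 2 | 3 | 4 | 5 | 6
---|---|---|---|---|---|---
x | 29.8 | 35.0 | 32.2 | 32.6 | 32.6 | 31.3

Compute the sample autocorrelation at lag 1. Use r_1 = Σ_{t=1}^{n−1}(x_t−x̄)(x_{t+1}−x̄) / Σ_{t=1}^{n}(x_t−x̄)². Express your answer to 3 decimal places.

-0.483

Mean x̄ = (29.8 + 35.0 + 32.2 + 32.6 + 32.6 + 31.3)/6 = 32.2500
Deviations from mean: -2.4500, 2.7500, -0.0500, 0.3500, 0.3500, -0.9500
Σ(x_t−x̄)(x_{t+1}−x̄) = (-6.7375) + (-0.1375) + (-0.0175) + (0.1225) + (-0.3325) = -7.1025
Denominator Σ(x_t−x̄)² = 14.7150
r_1 = -7.1025 / 14.7150 = -0.483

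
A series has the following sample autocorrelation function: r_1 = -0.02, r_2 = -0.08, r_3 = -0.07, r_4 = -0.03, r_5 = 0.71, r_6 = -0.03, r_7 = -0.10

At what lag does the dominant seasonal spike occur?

The largest autocorrelation is r_5 = 0.71; the remaining lags stay at or below -0.02.
The dominant spike at lag 5 indicates a seasonal period of 5.

5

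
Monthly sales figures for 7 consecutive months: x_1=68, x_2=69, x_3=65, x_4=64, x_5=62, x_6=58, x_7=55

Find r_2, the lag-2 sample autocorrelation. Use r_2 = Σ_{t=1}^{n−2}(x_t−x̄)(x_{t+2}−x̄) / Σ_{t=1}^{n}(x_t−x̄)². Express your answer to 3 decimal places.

0.109

Mean x̄ = (68 + 69 + 65 + 64 + 62 + 58 + 55)/7 = 63.0000
Numerator Σ_{t=1}^{5}(x_t−x̄)(x_{t+2}−x̄) = 17.0000
Denominator Σ(x_t−x̄)² = 156.0000
r_2 = 17.0000 / 156.0000 = 0.109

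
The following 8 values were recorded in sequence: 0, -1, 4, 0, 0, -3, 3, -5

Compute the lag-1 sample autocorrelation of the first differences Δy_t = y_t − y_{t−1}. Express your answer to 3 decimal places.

First differences Δy: -1, 5, -4, 0, -3, 6, -8
Mean of differences = -0.7143
Numerator Σ(Δy_t−Δȳ)(Δy_{t+1}−Δȳ) = -88.6531
Denominator Σ(Δy_t−Δȳ)² = 147.4286
r_1(Δy) = -88.6531 / 147.4286 = -0.601

-0.601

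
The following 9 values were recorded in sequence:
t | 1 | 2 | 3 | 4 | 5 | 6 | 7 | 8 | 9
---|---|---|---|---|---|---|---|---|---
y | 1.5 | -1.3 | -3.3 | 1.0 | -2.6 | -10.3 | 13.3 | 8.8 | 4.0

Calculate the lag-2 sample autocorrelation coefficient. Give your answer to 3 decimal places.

Mean ȳ = (1.5 − 1.3 − 3.3 + 1.0 − 2.6 − 10.3 + 13.3 + 8.8 + 4.0)/9 = 1.2333
Numerator Σ_{t=1}^{7}(y_t−ȳ)(y_{t+2}−ȳ) = -80.6889
Denominator Σ(y_t−ȳ)² = 385.3200
r_2 = -80.6889 / 385.3200 = -0.209

-0.209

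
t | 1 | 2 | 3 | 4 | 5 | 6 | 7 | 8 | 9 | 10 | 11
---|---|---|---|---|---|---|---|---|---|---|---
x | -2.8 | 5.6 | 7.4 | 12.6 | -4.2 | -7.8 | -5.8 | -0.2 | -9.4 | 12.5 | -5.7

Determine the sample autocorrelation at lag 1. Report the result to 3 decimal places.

-0.068

Mean x̄ = (-2.8 + 5.6 + 7.4 + 12.6 − 4.2 − 7.8 − 5.8 − 0.2 − 9.4 + 12.5 − 5.7)/11 = 0.2000
Numerator Σ_{t=1}^{10}(x_t−x̄)(x_{t+1}−x̄) = -43.8100
Denominator Σ(x_t−x̄)² = 641.5400
r_1 = -43.8100 / 641.5400 = -0.068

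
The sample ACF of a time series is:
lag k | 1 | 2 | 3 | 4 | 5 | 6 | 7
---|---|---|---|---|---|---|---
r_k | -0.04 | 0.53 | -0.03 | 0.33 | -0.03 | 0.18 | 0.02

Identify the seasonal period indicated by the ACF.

2

The largest autocorrelation is r_2 = 0.53, with weaker echoes at lags 4 (0.33) and 6 (0.18); the remaining lags stay at or below 0.02.
The dominant spike at lag 2 indicates a seasonal period of 2.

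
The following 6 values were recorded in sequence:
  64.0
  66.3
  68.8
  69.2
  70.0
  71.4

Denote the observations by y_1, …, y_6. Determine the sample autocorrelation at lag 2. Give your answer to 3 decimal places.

-0.008

Mean ȳ = (64.0 + 66.3 + 68.8 + 69.2 + 70.0 + 71.4)/6 = 68.2833
Numerator Σ_{t=1}^{4}(y_t−ȳ)(y_{t+2}−ȳ) = -0.2872
Denominator Σ(y_t−ȳ)² = 36.0483
r_2 = -0.2872 / 36.0483 = -0.008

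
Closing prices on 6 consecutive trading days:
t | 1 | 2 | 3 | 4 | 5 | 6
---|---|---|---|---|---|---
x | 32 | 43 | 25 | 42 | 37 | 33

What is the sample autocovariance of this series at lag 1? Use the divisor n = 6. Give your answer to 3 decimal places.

Mean x̄ = (32 + 43 + 25 + 42 + 37 + 33)/6 = 35.3333
Σ_{t=1}^{5}(x_t−x̄)(x_{t+1}−x̄) = -166.4444
γ_1 = -166.4444 / 6 = -27.741

-27.741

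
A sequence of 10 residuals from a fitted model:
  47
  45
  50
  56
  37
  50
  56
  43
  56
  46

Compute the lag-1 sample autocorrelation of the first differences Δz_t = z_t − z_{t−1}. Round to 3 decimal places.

First differences Δz: -2, 5, 6, -19, 13, 6, -13, 13, -10
Mean of differences = -0.1111
Numerator Σ(Δz_t−Δz̄)(Δz_{t+1}−Δz̄) = -638.7901
Denominator Σ(Δz_t−Δz̄)² = 1068.8889
r_1(Δz) = -638.7901 / 1068.8889 = -0.598

-0.598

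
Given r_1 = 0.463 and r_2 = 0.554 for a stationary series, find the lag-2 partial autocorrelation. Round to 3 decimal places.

φ_{22} = (r_2 − r_1²) / (1 − r_1²)
r_1² = (0.463)² = 0.214369
Numerator = 0.554 − 0.2144 = 0.3396; denominator = 1 − 0.2144 = 0.7856
φ_{22} = 0.3396 / 0.7856 = 0.432

0.432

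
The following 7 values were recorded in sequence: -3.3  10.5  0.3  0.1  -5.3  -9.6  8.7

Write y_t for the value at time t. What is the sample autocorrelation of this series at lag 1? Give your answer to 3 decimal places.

Mean ȳ = (-3.3 + 10.5 + 0.3 + 0.1 − 5.3 − 9.6 + 8.7)/7 = 0.2000
Deviations from mean: -3.5000, 10.3000, 0.1000, -0.1000, -5.5000, -9.8000, 8.5000
Σ(y_t−ȳ)(y_{t+1}−ȳ) = (-36.0500) + (1.0300) + (-0.0100) + (0.5500) + (53.9000) + (-83.3000) = -63.8800
Denominator Σ(y_t−ȳ)² = 316.9000
r_1 = -63.8800 / 316.9000 = -0.202

-0.202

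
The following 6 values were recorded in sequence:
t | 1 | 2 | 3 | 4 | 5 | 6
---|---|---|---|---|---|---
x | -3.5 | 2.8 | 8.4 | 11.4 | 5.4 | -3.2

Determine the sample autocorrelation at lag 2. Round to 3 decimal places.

Mean x̄ = (-3.5 + 2.8 + 8.4 + 11.4 + 5.4 − 3.2)/6 = 3.5500
Deviations from mean: -7.0500, -0.7500, 4.8500, 7.8500, 1.8500, -6.7500
Numerator Σ_{t=1}^{4}(x_t−x̄)(x_{t+2}−x̄) = -84.0950
Denominator Σ(x_t−x̄)² = 184.3950
r_2 = -84.0950 / 184.3950 = -0.456

-0.456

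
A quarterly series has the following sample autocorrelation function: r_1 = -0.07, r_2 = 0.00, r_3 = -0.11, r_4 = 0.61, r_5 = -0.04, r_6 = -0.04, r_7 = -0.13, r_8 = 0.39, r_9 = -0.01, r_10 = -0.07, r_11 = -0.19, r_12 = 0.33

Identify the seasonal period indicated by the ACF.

The largest autocorrelation is r_4 = 0.61, with weaker echoes at lags 8 (0.39) and 12 (0.33); the remaining lags stay at or below 0.00.
The dominant spike at lag 4 indicates a seasonal period of 4.

4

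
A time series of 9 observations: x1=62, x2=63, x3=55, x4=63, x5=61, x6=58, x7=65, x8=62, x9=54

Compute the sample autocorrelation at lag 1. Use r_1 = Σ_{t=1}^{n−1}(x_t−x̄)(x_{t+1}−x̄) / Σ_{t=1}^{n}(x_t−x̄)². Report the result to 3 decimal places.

-0.323

Mean x̄ = (62 + 63 + 55 + 63 + 61 + 58 + 65 + 62 + 54)/9 = 60.3333
Numerator Σ_{t=1}^{8}(x_t−x̄)(x_{t+1}−x̄) = -37.4444
Denominator Σ(x_t−x̄)² = 116.0000
r_1 = -37.4444 / 116.0000 = -0.323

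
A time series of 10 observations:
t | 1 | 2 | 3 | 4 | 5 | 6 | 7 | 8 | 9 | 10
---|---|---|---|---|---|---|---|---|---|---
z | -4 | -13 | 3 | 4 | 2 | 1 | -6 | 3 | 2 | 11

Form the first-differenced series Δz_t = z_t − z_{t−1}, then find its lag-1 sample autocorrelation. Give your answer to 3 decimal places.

-0.434

First differences Δz: -9, 16, 1, -2, -1, -7, 9, -1, 9
Mean of differences = 1.6667
Numerator Σ(Δz_t−Δz̄)(Δz_{t+1}−Δz̄) = -229.7778
Denominator Σ(Δz_t−Δz̄)² = 530.0000
r_1(Δz) = -229.7778 / 530.0000 = -0.434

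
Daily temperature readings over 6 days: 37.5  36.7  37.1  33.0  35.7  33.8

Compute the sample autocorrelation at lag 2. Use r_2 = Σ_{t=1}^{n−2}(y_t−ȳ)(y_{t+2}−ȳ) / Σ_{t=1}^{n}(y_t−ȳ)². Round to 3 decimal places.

Mean ȳ = (37.5 + 36.7 + 37.1 + 33.0 + 35.7 + 33.8)/6 = 35.6333
Deviations from mean: 1.8667, 1.0667, 1.4667, -2.6333, 0.0667, -1.8333
Numerator Σ_{t=1}^{4}(y_t−ȳ)(y_{t+2}−ȳ) = 4.8544
Denominator Σ(y_t−ȳ)² = 17.0733
r_2 = 4.8544 / 17.0733 = 0.284

0.284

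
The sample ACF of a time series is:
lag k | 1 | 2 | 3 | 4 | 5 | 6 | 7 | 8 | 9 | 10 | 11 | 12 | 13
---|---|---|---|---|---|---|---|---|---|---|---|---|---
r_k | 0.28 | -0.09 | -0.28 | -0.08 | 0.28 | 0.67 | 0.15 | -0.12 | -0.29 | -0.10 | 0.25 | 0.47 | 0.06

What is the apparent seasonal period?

The largest autocorrelation is r_6 = 0.67, with a weaker echo at lag 12 (0.47); the remaining lags stay at or below 0.28.
The dominant spike at lag 6 indicates a seasonal period of 6.

6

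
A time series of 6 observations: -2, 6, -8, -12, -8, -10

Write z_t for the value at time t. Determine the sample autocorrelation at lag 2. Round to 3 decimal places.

-0.226

Mean z̄ = (-2 + 6 − 8 − 12 − 8 − 10)/6 = -5.6667
Deviations from mean: 3.6667, 11.6667, -2.3333, -6.3333, -2.3333, -4.3333
Numerator Σ_{t=1}^{4}(z_t−z̄)(z_{t+2}−z̄) = -49.5556
Denominator Σ(z_t−z̄)² = 219.3333
r_2 = -49.5556 / 219.3333 = -0.226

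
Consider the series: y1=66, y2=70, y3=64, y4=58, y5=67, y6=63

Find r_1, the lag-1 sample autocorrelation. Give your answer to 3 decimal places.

Mean ȳ = (66 + 70 + 64 + 58 + 67 + 63)/6 = 64.6667
Deviations from mean: 1.3333, 5.3333, -0.6667, -6.6667, 2.3333, -1.6667
Numerator Σ_{t=1}^{5}(y_t−ȳ)(y_{t+1}−ȳ) = -11.4444
Denominator Σ(y_t−ȳ)² = 83.3333
r_1 = -11.4444 / 83.3333 = -0.137

-0.137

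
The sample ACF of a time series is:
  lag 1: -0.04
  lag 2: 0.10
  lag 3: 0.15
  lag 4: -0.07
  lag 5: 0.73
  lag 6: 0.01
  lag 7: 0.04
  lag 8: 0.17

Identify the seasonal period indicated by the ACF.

5

The largest autocorrelation is r_5 = 0.73; the remaining lags stay at or below 0.17.
The dominant spike at lag 5 indicates a seasonal period of 5.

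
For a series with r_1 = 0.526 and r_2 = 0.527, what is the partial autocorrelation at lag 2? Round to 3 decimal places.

φ_{22} = (r_2 − r_1²) / (1 − r_1²)
r_1² = (0.526)² = 0.276676
Numerator = 0.527 − 0.2767 = 0.2503; denominator = 1 − 0.2767 = 0.7233
φ_{22} = 0.2503 / 0.7233 = 0.346

0.346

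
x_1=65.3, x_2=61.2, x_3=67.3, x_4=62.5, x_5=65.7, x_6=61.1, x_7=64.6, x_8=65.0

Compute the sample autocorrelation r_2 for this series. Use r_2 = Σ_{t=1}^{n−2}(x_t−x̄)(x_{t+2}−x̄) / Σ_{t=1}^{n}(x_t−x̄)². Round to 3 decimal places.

0.468

Mean x̄ = (65.3 + 61.2 + 67.3 + 62.5 + 65.7 + 61.1 + 64.6 + 65.0)/8 = 64.0875
Deviations from mean: 1.2125, -2.8875, 3.2125, -1.5875, 1.6125, -2.9875, 0.5125, 0.9125
Σ(x_t−x̄)(x_{t+2}−x̄) = (3.8952) + (4.5839) + (5.1802) + (4.7427) + (0.8264) + (-2.7261) = 16.5022
Denominator Σ(x_t−x̄)² = 35.2688
r_2 = 16.5022 / 35.2688 = 0.468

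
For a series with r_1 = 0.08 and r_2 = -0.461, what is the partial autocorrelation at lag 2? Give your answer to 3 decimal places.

-0.470

φ_{22} = (r_2 − r_1²) / (1 − r_1²)
r_1² = (0.08)² = 0.0064
Numerator = -0.461 − 0.0064 = -0.4674; denominator = 1 − 0.0064 = 0.9936
φ_{22} = -0.4674 / 0.9936 = -0.470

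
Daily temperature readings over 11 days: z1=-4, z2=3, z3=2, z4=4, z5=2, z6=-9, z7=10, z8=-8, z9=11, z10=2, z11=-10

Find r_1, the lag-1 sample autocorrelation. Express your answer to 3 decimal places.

-0.519

Mean z̄ = (-4 + 3 + 2 + 4 + 2 − 9 + 10 − 8 + 11 + 2 − 10)/11 = 0.2727
Numerator Σ_{t=1}^{10}(z_t−z̄)(z_{t+1}−z̄) = -268.7107
Denominator Σ(z_t−z̄)² = 518.1818
r_1 = -268.7107 / 518.1818 = -0.519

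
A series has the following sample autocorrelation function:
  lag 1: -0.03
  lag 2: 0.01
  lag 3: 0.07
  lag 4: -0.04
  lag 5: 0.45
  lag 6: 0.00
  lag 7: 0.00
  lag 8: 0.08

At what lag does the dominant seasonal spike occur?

5

The largest autocorrelation is r_5 = 0.45; the remaining lags stay at or below 0.08.
The dominant spike at lag 5 indicates a seasonal period of 5.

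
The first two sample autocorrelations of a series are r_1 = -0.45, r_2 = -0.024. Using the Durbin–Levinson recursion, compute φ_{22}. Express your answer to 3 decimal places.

-0.284

φ_{22} = (r_2 − r_1²) / (1 − r_1²)
r_1² = (-0.45)² = 0.2025
Numerator = -0.024 − 0.2025 = -0.2265; denominator = 1 − 0.2025 = 0.7975
φ_{22} = -0.2265 / 0.7975 = -0.284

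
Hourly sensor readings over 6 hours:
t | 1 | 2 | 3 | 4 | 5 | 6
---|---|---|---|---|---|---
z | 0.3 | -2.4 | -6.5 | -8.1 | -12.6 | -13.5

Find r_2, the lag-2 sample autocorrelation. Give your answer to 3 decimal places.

0.019

Mean z̄ = (0.3 − 2.4 − 6.5 − 8.1 − 12.6 − 13.5)/6 = -7.1333
Deviations from mean: 7.4333, 4.7333, 0.6333, -0.9667, -5.4667, -6.3667
Numerator Σ_{t=1}^{4}(z_t−z̄)(z_{t+2}−z̄) = 2.8244
Denominator Σ(z_t−z̄)² = 149.4133
r_2 = 2.8244 / 149.4133 = 0.019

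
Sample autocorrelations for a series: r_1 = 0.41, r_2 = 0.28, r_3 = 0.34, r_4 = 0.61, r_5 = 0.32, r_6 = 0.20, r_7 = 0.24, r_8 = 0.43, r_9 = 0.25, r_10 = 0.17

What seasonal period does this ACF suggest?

The largest autocorrelation is r_4 = 0.61, with a weaker echo at lag 8 (0.43); the remaining lags stay at or below 0.41. The elevated value at lag 1 (0.41), dropping to 0.28 at lag 2, reflects decaying short-term dependence rather than seasonality.
The dominant spike at lag 4 indicates a seasonal period of 4.

4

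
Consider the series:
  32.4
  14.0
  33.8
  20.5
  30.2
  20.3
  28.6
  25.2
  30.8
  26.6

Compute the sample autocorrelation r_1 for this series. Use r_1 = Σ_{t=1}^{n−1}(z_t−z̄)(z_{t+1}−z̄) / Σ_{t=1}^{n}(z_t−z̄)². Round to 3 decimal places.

Mean z̄ = (32.4 + 14.0 + 33.8 + 20.5 + 30.2 + 20.3 + 28.6 + 25.2 + 30.8 + 26.6)/10 = 26.2400
Numerator Σ_{t=1}^{9}(z_t−z̄)(z_{t+1}−z̄) = -277.1536
Denominator Σ(z_t−z̄)² = 356.4040
r_1 = -277.1536 / 356.4040 = -0.778

-0.778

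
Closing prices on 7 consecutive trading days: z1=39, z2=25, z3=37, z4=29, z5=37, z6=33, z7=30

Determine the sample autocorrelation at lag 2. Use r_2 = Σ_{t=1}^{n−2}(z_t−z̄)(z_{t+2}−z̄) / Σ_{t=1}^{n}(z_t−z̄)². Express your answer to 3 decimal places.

0.386

Mean z̄ = (39 + 25 + 37 + 29 + 37 + 33 + 30)/7 = 32.8571
Deviations from mean: 6.1429, -7.8571, 4.1429, -3.8571, 4.1429, 0.1429, -2.8571
Numerator Σ_{t=1}^{5}(z_t−z̄)(z_{t+2}−z̄) = 60.5306
Denominator Σ(z_t−z̄)² = 156.8571
r_2 = 60.5306 / 156.8571 = 0.386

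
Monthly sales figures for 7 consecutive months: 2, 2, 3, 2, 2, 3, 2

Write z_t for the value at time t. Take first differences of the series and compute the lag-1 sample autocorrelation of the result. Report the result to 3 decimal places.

-0.500

First differences Δz: 0, 1, -1, 0, 1, -1
Mean of differences = 0.0000
Numerator Σ(Δz_t−Δz̄)(Δz_{t+1}−Δz̄) = -2.0000
Denominator Σ(Δz_t−Δz̄)² = 4.0000
r_1(Δz) = -2.0000 / 4.0000 = -0.500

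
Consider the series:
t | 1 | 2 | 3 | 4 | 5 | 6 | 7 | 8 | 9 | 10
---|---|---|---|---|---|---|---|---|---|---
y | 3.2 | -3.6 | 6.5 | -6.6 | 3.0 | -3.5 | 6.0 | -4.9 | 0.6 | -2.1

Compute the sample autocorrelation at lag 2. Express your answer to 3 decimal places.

Mean ȳ = (3.2 − 3.6 + 6.5 − 6.6 + 3.0 − 3.5 + 6.0 − 4.9 + 0.6 − 2.1)/10 = -0.1400
Numerator Σ_{t=1}^{8}(y_t−ȳ)(y_{t+2}−ȳ) = 136.2308
Denominator Σ(y_t−ȳ)² = 194.8440
r_2 = 136.2308 / 194.8440 = 0.699

0.699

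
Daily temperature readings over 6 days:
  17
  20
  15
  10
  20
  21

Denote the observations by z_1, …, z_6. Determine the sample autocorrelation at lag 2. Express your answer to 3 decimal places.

Mean z̄ = (17 + 20 + 15 + 10 + 20 + 21)/6 = 17.1667
Deviations from mean: -0.1667, 2.8333, -2.1667, -7.1667, 2.8333, 3.8333
Σ(z_t−z̄)(z_{t+2}−z̄) = (0.3611) + (-20.3056) + (-6.1389) + (-27.4722) = -53.5556
Denominator Σ(z_t−z̄)² = 86.8333
r_2 = -53.5556 / 86.8333 = -0.617

-0.617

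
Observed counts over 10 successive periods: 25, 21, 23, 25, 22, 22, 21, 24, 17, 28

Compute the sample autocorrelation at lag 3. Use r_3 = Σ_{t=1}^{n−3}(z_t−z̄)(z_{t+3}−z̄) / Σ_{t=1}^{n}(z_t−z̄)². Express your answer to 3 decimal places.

Mean z̄ = (25 + 21 + 23 + 25 + 22 + 22 + 21 + 24 + 17 + 28)/10 = 22.8000
Σ(z_t−z̄)(z_{t+3}−z̄) = (4.8400) + (1.4400) + (-0.1600) + (-3.9600) + (-0.9600) + (4.6400) + (-9.3600) = -3.5200
Denominator Σ(z_t−z̄)² = 79.6000
r_3 = -3.5200 / 79.6000 = -0.044

-0.044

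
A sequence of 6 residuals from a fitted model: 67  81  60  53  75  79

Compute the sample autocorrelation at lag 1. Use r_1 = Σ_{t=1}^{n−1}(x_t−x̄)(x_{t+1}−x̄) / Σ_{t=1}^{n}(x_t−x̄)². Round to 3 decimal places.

Mean x̄ = (67 + 81 + 60 + 53 + 75 + 79)/6 = 69.1667
Deviations from mean: -2.1667, 11.8333, -9.1667, -16.1667, 5.8333, 9.8333
Σ(x_t−x̄)(x_{t+1}−x̄) = (-25.6389) + (-108.4722) + (148.1944) + (-94.3056) + (57.3611) = -22.8611
Denominator Σ(x_t−x̄)² = 620.8333
r_1 = -22.8611 / 620.8333 = -0.037

-0.037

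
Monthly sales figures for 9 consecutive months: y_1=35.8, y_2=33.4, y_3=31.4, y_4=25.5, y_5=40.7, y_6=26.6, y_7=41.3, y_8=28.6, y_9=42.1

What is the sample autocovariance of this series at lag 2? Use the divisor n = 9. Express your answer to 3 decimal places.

Mean ȳ = (35.8 + 33.4 + 31.4 + 25.5 + 40.7 + 26.6 + 41.3 + 28.6 + 42.1)/9 = 33.9333
Σ_{t=1}^{7}(y_t−ȳ)(y_{t+2}−ȳ) = 193.5911
γ_2 = 193.5911 / 9 = 21.510

21.510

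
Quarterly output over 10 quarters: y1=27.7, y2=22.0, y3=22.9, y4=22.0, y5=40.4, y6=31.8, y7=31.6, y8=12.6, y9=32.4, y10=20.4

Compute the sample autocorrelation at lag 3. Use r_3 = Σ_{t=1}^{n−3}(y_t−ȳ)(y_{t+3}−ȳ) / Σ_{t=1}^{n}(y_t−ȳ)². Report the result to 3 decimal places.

Mean ȳ = (27.7 + 22.0 + 22.9 + 22.0 + 40.4 + 31.8 + 31.6 + 12.6 + 32.4 + 20.4)/10 = 26.3800
Σ(y_t−ȳ)(y_{t+3}−ȳ) = (-5.7816) + (-61.4076) + (-18.8616) + (-22.8636) + (-193.1956) + (32.6284) + (-31.2156) = -300.6972
Denominator Σ(y_t−ȳ)² = 567.2960
r_3 = -300.6972 / 567.2960 = -0.530

-0.530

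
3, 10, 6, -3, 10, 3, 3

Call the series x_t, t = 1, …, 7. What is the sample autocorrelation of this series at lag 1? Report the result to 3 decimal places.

Mean x̄ = (3 + 10 + 6 − 3 + 10 + 3 + 3)/7 = 4.5714
Deviations from mean: -1.5714, 5.4286, 1.4286, -7.5714, 5.4286, -1.5714, -1.5714
Numerator Σ_{t=1}^{6}(x_t−x̄)(x_{t+1}−x̄) = -58.7551
Denominator Σ(x_t−x̄)² = 125.7143
r_1 = -58.7551 / 125.7143 = -0.467

-0.467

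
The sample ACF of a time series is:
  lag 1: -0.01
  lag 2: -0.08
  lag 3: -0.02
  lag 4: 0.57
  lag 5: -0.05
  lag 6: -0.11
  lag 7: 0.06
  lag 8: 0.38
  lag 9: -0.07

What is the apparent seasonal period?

4

The largest autocorrelation is r_4 = 0.57, with a weaker echo at lag 8 (0.38); the remaining lags stay at or below 0.06.
The dominant spike at lag 4 indicates a seasonal period of 4.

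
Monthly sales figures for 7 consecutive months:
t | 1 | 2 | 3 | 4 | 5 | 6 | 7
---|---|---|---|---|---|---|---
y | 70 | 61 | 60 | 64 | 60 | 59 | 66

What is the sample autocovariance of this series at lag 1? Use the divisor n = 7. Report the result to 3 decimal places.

-2.227

Mean ȳ = (70 + 61 + 60 + 64 + 60 + 59 + 66)/7 = 62.8571
Deviations: 7.1429, -1.8571, -2.8571, 1.1429, -2.8571, -3.8571, 3.1429
Σ_{t=1}^{6}(y_t−ȳ)(y_{t+1}−ȳ) = -15.5918
γ_1 = -15.5918 / 7 = -2.227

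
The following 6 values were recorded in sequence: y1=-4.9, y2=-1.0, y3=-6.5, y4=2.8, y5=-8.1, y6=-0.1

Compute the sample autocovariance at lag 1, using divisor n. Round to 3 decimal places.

Mean ȳ = (-4.9 − 1.0 − 6.5 + 2.8 − 8.1 − 0.1)/6 = -2.9667
Σ_{t=1}^{5}(y_t−ȳ)(y_{t+1}−ȳ) = -75.4444
γ_1 = -75.4444 / 6 = -12.574

-12.574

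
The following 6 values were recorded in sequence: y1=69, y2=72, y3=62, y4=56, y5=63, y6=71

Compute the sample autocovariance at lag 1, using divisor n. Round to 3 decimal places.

Mean ȳ = (69 + 72 + 62 + 56 + 63 + 71)/6 = 65.5000
Σ_{t=1}^{5}(y_t−ȳ)(y_{t+1}−ȳ) = 43.2500
γ_1 = 43.2500 / 6 = 7.208

7.208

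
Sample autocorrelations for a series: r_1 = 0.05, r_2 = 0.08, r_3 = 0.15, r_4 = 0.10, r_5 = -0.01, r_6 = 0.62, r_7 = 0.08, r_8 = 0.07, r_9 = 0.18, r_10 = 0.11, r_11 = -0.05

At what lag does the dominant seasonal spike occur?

6

The largest autocorrelation is r_6 = 0.62; the remaining lags stay at or below 0.18.
The dominant spike at lag 6 indicates a seasonal period of 6.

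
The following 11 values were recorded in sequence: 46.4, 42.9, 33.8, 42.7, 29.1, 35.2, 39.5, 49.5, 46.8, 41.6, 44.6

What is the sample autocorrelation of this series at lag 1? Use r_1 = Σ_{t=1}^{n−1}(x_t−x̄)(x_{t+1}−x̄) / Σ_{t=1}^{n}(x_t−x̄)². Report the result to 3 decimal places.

Mean x̄ = (46.4 + 42.9 + 33.8 + 42.7 + 29.1 + 35.2 + 39.5 + 49.5 + 46.8 + 41.6 + 44.6)/11 = 41.1000
Numerator Σ_{t=1}^{10}(x_t−x̄)(x_{t+1}−x̄) = 84.8000
Denominator Σ(x_t−x̄)² = 384.1000
r_1 = 84.8000 / 384.1000 = 0.221

0.221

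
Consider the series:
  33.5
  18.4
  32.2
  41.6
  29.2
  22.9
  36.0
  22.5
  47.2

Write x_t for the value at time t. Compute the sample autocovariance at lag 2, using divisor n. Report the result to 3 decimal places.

-9.076

Mean x̄ = (33.5 + 18.4 + 32.2 + 41.6 + 29.2 + 22.9 + 36.0 + 22.5 + 47.2)/9 = 31.5000
Σ_{t=1}^{7}(x_t−x̄)(x_{t+2}−x̄) = -81.6800
γ_2 = -81.6800 / 9 = -9.076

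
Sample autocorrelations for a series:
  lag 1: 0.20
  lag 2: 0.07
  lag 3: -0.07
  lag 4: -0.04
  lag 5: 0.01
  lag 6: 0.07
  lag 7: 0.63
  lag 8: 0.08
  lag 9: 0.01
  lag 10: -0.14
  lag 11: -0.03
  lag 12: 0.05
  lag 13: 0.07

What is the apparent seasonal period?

The largest autocorrelation is r_7 = 0.63; the remaining lags stay at or below 0.20. The elevated value at lag 1 (0.20), dropping to 0.07 at lag 2, reflects decaying short-term dependence rather than seasonality.
The dominant spike at lag 7 indicates a seasonal period of 7.

7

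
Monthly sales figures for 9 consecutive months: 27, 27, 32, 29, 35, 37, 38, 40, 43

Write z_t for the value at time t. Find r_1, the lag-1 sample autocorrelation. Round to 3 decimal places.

Mean z̄ = (27 + 27 + 32 + 29 + 35 + 37 + 38 + 40 + 43)/9 = 34.2222
Numerator Σ_{t=1}^{8}(z_t−z̄)(z_{t+1}−z̄) = 160.9506
Denominator Σ(z_t−z̄)² = 269.5556
r_1 = 160.9506 / 269.5556 = 0.597

0.597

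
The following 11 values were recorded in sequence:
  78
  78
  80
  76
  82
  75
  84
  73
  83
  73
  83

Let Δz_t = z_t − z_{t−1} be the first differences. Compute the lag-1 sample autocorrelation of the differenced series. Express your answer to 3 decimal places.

First differences Δz: 0, 2, -4, 6, -7, 9, -11, 10, -10, 10
Mean of differences = 0.5000
Numerator Σ(Δz_t−Δz̄)(Δz_{t+1}−Δz̄) = -543.7500
Denominator Σ(Δz_t−Δz̄)² = 604.5000
r_1(Δz) = -543.7500 / 604.5000 = -0.900

-0.900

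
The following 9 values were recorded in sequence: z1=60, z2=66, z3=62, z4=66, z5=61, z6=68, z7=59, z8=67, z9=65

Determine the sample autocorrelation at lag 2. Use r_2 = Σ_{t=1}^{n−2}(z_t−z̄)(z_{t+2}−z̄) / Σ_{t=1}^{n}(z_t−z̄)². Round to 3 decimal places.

Mean z̄ = (60 + 66 + 62 + 66 + 61 + 68 + 59 + 67 + 65)/9 = 63.7778
Σ(z_t−z̄)(z_{t+2}−z̄) = (6.7160) + (4.9383) + (4.9383) + (9.3827) + (13.2716) + (13.6049) + (-5.8395) = 47.0123
Denominator Σ(z_t−z̄)² = 87.5556
r_2 = 47.0123 / 87.5556 = 0.537

0.537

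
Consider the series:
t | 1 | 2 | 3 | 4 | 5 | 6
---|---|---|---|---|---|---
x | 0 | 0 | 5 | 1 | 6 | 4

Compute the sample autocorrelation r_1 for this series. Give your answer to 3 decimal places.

-0.116

Mean x̄ = (0 + 0 + 5 + 1 + 6 + 4)/6 = 2.6667
Numerator Σ_{t=1}^{5}(x_t−x̄)(x_{t+1}−x̄) = -4.1111
Denominator Σ(x_t−x̄)² = 35.3333
r_1 = -4.1111 / 35.3333 = -0.116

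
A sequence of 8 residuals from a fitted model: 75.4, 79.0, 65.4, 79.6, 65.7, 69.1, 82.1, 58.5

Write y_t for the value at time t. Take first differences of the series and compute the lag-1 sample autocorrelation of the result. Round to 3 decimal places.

-0.580

First differences Δy: 3.6, -13.6, 14.2, -13.9, 3.4, 13.0, -23.6
Mean of differences = -2.4143
Numerator Σ(Δy_t−Δȳ)(Δy_{t+1}−Δȳ) = -747.6645
Denominator Σ(Δy_t−Δȳ)² = 1289.4886
r_1(Δy) = -747.6645 / 1289.4886 = -0.580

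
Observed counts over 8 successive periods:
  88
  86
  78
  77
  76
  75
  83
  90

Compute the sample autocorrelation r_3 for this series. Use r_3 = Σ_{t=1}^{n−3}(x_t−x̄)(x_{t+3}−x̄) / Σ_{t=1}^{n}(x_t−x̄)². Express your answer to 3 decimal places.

-0.345

Mean x̄ = (88 + 86 + 78 + 77 + 76 + 75 + 83 + 90)/8 = 81.6250
Deviations from mean: 6.3750, 4.3750, -3.6250, -4.6250, -5.6250, -6.6250, 1.3750, 8.3750
Numerator Σ_{t=1}^{5}(x_t−x̄)(x_{t+3}−x̄) = -83.5469
Denominator Σ(x_t−x̄)² = 241.8750
r_3 = -83.5469 / 241.8750 = -0.345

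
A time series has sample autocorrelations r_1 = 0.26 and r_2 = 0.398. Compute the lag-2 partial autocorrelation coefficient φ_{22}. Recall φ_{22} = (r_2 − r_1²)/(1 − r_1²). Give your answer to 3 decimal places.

0.354

φ_{22} = (r_2 − r_1²) / (1 − r_1²)
r_1² = (0.26)² = 0.0676
Numerator = 0.398 − 0.0676 = 0.3304; denominator = 1 − 0.0676 = 0.9324
φ_{22} = 0.3304 / 0.9324 = 0.354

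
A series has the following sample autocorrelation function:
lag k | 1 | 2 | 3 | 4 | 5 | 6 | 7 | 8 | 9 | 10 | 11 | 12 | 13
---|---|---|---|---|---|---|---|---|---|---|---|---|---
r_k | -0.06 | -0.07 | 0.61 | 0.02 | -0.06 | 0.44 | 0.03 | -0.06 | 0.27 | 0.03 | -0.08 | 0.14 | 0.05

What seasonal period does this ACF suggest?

3

The largest autocorrelation is r_3 = 0.61, with weaker echoes at lags 6 (0.44) and 9 (0.27); the remaining lags stay at or below 0.14.
The dominant spike at lag 3 indicates a seasonal period of 3.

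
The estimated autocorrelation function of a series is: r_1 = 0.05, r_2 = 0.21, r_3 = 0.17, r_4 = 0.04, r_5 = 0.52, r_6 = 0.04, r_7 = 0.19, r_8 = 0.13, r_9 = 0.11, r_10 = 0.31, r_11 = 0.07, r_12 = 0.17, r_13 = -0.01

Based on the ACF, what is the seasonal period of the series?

5

The largest autocorrelation is r_5 = 0.52, with a weaker echo at lag 10 (0.31); the remaining lags stay at or below 0.21.
The dominant spike at lag 5 indicates a seasonal period of 5.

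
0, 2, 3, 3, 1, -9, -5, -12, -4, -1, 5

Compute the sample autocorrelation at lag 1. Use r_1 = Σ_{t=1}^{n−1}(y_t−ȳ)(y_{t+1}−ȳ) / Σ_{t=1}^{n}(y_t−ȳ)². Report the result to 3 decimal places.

0.432

Mean ȳ = (0 + 2 + 3 + 3 + 1 − 9 − 5 − 12 − 4 − 1 + 5)/11 = -1.5455
Numerator Σ_{t=1}^{10}(y_t−ȳ)(y_{t+1}−ȳ) = 124.6116
Denominator Σ(y_t−ȳ)² = 288.7273
r_1 = 124.6116 / 288.7273 = 0.432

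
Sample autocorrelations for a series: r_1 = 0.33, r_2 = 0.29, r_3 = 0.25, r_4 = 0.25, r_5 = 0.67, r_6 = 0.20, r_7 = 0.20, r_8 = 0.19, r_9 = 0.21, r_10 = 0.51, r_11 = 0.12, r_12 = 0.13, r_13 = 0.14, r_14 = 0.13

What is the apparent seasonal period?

5

The largest autocorrelation is r_5 = 0.67, with a weaker echo at lag 10 (0.51); the remaining lags stay at or below 0.33. The elevated value at lag 1 (0.33), dropping to 0.29 at lag 2, reflects decaying short-term dependence rather than seasonality.
The dominant spike at lag 5 indicates a seasonal period of 5.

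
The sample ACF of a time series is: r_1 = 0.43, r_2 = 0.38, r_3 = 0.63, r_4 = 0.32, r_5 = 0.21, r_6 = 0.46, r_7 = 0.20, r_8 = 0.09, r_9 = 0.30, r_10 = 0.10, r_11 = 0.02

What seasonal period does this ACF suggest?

3

The largest autocorrelation is r_3 = 0.63, with a weaker echo at lag 6 (0.46); the remaining lags stay at or below 0.43. The elevated value at lag 1 (0.43), dropping to 0.38 at lag 2, reflects decaying short-term dependence rather than seasonality.
The dominant spike at lag 3 indicates a seasonal period of 3.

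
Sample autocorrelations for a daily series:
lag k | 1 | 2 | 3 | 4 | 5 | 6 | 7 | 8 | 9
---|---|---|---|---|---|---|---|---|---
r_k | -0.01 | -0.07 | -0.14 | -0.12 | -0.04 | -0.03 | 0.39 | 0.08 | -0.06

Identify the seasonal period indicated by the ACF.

7

The largest autocorrelation is r_7 = 0.39; the remaining lags stay at or below 0.08.
The dominant spike at lag 7 indicates a seasonal period of 7.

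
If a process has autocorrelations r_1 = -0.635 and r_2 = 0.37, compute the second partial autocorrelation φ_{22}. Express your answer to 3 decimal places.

-0.056

φ_{22} = (r_2 − r_1²) / (1 − r_1²)
r_1² = (-0.635)² = 0.403225
Numerator = 0.37 − 0.4032 = -0.0332; denominator = 1 − 0.4032 = 0.5968
φ_{22} = -0.0332 / 0.5968 = -0.056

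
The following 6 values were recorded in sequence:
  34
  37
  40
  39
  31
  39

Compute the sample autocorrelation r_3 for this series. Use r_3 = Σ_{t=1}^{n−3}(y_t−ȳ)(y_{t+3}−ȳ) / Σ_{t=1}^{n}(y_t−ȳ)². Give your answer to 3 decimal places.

-0.005

Mean ȳ = (34 + 37 + 40 + 39 + 31 + 39)/6 = 36.6667
Σ(y_t−ȳ)(y_{t+3}−ȳ) = (-6.2222) + (-1.8889) + (7.7778) = -0.3333
Denominator Σ(y_t−ȳ)² = 61.3333
r_3 = -0.3333 / 61.3333 = -0.005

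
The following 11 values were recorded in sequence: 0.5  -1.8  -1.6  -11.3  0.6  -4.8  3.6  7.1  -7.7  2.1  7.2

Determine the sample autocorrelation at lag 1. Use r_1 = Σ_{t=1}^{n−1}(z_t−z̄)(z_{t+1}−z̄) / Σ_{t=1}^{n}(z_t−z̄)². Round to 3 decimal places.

Mean z̄ = (0.5 − 1.8 − 1.6 − 11.3 + 0.6 − 4.8 + 3.6 + 7.1 − 7.7 + 2.1 + 7.2)/11 = -0.5545
Numerator Σ_{t=1}^{10}(z_t−z̄)(z_{t+1}−z̄) = -45.0002
Denominator Σ(z_t−z̄)² = 332.6673
r_1 = -45.0002 / 332.6673 = -0.135

-0.135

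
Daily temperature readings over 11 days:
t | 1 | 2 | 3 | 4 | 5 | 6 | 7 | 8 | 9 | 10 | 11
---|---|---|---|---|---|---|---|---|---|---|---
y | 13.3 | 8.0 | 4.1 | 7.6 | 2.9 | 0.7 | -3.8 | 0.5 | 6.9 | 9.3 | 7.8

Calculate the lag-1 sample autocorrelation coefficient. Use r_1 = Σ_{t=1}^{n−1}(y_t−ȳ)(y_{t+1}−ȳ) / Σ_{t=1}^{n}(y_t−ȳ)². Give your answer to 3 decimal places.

Mean ȳ = (13.3 + 8.0 + 4.1 + 7.6 + 2.9 + 0.7 − 3.8 + 0.5 + 6.9 + 9.3 + 7.8)/11 = 5.2091
Numerator Σ_{t=1}^{10}(y_t−ȳ)(y_{t+1}−ȳ) = 114.3263
Denominator Σ(y_t−ȳ)² = 235.5091
r_1 = 114.3263 / 235.5091 = 0.485

0.485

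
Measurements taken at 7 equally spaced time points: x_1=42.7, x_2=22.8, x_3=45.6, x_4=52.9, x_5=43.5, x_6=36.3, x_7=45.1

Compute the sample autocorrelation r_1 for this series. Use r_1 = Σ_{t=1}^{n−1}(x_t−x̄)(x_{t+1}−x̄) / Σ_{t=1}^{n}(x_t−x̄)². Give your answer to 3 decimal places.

-0.111

Mean x̄ = (42.7 + 22.8 + 45.6 + 52.9 + 43.5 + 36.3 + 45.1)/7 = 41.2714
Deviations from mean: 1.4286, -18.4714, 4.3286, 11.6286, 2.2286, -4.9714, 3.8286
Σ(x_t−x̄)(x_{t+1}−x̄) = (-26.3878) + (-79.9549) + (50.3351) + (25.9151) + (-11.0792) + (-19.0335) = -60.2051
Denominator Σ(x_t−x̄)² = 541.5343
r_1 = -60.2051 / 541.5343 = -0.111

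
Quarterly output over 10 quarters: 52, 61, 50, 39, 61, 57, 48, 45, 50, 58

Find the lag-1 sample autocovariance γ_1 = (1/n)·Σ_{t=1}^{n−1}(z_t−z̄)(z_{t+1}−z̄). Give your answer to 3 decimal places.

Mean z̄ = (52 + 61 + 50 + 39 + 61 + 57 + 48 + 45 + 50 + 58)/10 = 52.1000
Σ_{t=1}^{9}(z_t−z̄)(z_{t+1}−z̄) = -53.5100
γ_1 = -53.5100 / 10 = -5.351

-5.351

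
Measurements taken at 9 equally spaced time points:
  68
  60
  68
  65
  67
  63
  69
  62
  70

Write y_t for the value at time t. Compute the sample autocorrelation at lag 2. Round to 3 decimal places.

Mean ȳ = (68 + 60 + 68 + 65 + 67 + 63 + 69 + 62 + 70)/9 = 65.7778
Σ(y_t−ȳ)(y_{t+2}−ȳ) = (4.9383) + (4.4938) + (2.7160) + (2.1605) + (3.9383) + (10.4938) + (13.6049) = 42.3457
Denominator Σ(y_t−ȳ)² = 95.5556
r_2 = 42.3457 / 95.5556 = 0.443

0.443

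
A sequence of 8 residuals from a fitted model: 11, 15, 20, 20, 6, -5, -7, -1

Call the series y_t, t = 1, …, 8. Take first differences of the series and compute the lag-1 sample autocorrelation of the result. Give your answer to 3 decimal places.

0.380

First differences Δy: 4, 5, 0, -14, -11, -2, 6
Mean of differences = -1.7143
Numerator Σ(Δy_t−Δȳ)(Δy_{t+1}−Δȳ) = 143.3469
Denominator Σ(Δy_t−Δȳ)² = 377.4286
r_1(Δy) = 143.3469 / 377.4286 = 0.380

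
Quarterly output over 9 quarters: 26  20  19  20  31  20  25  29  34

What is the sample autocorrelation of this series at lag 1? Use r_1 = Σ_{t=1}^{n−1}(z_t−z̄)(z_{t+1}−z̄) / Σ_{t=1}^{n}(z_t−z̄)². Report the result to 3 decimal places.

0.122

Mean z̄ = (26 + 20 + 19 + 20 + 31 + 20 + 25 + 29 + 34)/9 = 24.8889
Numerator Σ_{t=1}^{8}(z_t−z̄)(z_{t+1}−z̄) = 29.7654
Denominator Σ(z_t−z̄)² = 244.8889
r_1 = 29.7654 / 244.8889 = 0.122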